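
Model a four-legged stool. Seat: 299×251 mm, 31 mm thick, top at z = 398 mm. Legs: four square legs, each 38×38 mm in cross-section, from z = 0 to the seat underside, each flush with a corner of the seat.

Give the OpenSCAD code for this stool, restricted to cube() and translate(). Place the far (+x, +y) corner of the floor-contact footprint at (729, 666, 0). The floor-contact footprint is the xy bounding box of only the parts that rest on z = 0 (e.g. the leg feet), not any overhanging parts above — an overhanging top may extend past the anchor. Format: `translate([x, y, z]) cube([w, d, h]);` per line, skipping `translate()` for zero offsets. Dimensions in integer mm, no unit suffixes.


translate([430, 415, 367]) cube([299, 251, 31]);
translate([430, 415, 0]) cube([38, 38, 367]);
translate([691, 415, 0]) cube([38, 38, 367]);
translate([430, 628, 0]) cube([38, 38, 367]);
translate([691, 628, 0]) cube([38, 38, 367]);


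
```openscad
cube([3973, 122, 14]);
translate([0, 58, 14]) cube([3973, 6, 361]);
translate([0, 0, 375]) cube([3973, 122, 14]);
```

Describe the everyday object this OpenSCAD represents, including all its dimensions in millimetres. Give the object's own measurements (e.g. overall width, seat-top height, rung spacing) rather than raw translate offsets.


An I-beam lying along x, 3973 mm long. Overall section height 389 mm. Two flanges 122 mm wide (y) and 14 mm thick, one on the floor and one at the top; a web 6 mm thick runs between them, centred on the flange width.


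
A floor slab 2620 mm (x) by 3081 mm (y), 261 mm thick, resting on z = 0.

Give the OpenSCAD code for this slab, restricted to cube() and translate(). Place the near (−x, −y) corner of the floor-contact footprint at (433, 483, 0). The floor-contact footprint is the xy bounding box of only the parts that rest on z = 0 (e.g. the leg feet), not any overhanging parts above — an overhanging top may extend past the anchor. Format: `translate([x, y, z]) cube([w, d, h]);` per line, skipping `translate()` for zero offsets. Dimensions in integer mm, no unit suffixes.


translate([433, 483, 0]) cube([2620, 3081, 261]);


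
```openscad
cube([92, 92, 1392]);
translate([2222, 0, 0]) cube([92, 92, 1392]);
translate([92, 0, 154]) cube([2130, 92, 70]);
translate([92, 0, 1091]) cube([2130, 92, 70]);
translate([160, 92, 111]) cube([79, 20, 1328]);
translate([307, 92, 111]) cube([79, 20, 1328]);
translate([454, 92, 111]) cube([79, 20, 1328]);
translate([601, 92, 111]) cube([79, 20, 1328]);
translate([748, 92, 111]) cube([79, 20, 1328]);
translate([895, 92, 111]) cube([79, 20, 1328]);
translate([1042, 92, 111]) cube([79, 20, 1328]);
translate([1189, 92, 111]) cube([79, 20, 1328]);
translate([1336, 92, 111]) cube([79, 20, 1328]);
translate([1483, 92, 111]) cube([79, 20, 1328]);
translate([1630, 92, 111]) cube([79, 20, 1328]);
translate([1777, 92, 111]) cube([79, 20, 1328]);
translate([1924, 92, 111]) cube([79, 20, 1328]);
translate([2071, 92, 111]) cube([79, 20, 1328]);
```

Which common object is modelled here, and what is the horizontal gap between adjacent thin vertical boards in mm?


A fence section. The picket gap is 68 mm.

Two posts, two rails, 14 pickets — a fence section. Span 2130 mm holds 14 pickets of 79 mm with 15 equal gaps: ⌊(2130 − 14·79) / 15⌋ = 68 mm.


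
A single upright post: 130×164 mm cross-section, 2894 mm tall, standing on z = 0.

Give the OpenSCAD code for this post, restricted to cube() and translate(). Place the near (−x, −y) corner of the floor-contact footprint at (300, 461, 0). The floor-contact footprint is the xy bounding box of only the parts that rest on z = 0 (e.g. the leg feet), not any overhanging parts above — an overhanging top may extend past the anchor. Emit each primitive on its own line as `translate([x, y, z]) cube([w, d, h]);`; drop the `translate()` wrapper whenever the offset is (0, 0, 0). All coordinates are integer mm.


translate([300, 461, 0]) cube([130, 164, 2894]);


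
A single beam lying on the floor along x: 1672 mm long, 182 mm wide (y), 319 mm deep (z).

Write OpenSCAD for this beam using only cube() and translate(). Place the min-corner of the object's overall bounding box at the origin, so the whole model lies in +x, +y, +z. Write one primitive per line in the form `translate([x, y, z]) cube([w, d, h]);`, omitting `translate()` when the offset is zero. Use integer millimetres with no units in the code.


cube([1672, 182, 319]);


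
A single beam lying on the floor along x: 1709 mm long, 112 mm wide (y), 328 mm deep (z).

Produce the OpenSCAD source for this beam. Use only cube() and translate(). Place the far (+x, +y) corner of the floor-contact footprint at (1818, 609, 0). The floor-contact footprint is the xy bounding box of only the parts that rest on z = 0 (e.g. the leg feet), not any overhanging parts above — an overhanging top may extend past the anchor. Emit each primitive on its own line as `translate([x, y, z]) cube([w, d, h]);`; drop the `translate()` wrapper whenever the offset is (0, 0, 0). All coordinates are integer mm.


translate([109, 497, 0]) cube([1709, 112, 328]);


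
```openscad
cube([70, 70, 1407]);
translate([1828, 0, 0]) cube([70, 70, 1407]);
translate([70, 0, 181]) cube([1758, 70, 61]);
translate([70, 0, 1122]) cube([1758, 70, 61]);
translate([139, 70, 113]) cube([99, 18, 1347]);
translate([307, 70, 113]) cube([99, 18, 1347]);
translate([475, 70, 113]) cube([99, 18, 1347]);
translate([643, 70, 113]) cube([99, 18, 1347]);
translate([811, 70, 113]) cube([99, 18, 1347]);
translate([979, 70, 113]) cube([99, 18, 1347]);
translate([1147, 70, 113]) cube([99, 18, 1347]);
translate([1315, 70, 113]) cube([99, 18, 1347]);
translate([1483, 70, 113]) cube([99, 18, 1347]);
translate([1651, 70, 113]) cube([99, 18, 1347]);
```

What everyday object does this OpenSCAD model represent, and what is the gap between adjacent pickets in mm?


A fence section. The picket gap is 69 mm.

Two posts, two rails, 10 pickets — a fence section. Span 1758 mm holds 10 pickets of 99 mm with 11 equal gaps: ⌊(1758 − 10·99) / 11⌋ = 69 mm.


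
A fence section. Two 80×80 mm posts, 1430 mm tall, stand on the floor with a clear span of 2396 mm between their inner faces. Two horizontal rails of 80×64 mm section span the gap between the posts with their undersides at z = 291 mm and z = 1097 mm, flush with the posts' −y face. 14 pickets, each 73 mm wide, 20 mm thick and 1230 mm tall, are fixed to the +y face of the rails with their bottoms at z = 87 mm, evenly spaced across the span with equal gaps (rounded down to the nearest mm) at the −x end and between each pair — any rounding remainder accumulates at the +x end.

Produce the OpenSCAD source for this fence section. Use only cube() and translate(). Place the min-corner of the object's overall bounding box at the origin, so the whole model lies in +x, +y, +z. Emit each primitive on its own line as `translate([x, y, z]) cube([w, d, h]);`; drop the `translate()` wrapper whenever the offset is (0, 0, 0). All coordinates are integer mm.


cube([80, 80, 1430]);
translate([2476, 0, 0]) cube([80, 80, 1430]);
translate([80, 0, 291]) cube([2396, 80, 64]);
translate([80, 0, 1097]) cube([2396, 80, 64]);
translate([171, 80, 87]) cube([73, 20, 1230]);
translate([335, 80, 87]) cube([73, 20, 1230]);
translate([499, 80, 87]) cube([73, 20, 1230]);
translate([663, 80, 87]) cube([73, 20, 1230]);
translate([827, 80, 87]) cube([73, 20, 1230]);
translate([991, 80, 87]) cube([73, 20, 1230]);
translate([1155, 80, 87]) cube([73, 20, 1230]);
translate([1319, 80, 87]) cube([73, 20, 1230]);
translate([1483, 80, 87]) cube([73, 20, 1230]);
translate([1647, 80, 87]) cube([73, 20, 1230]);
translate([1811, 80, 87]) cube([73, 20, 1230]);
translate([1975, 80, 87]) cube([73, 20, 1230]);
translate([2139, 80, 87]) cube([73, 20, 1230]);
translate([2303, 80, 87]) cube([73, 20, 1230]);


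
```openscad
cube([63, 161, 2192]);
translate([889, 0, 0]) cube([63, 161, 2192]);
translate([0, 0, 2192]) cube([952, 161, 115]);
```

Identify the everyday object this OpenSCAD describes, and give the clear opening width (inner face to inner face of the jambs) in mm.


A door frame. The clear opening width is 826 mm.

Two 2192 mm tall posts with a header on top — a door frame. The left jamb is 63 mm wide at x = 0; the right jamb starts at x = 889. The clear opening is 889 − 63 = 826 mm.


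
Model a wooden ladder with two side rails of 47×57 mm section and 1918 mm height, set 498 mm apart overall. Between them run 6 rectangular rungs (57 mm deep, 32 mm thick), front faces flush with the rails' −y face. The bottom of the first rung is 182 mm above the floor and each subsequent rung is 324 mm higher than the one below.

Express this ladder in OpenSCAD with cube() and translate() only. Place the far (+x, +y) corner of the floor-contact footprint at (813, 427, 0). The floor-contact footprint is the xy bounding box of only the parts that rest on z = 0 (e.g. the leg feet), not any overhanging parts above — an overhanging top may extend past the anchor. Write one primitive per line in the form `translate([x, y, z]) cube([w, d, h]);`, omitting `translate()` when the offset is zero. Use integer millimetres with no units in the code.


translate([315, 370, 0]) cube([47, 57, 1918]);
translate([766, 370, 0]) cube([47, 57, 1918]);
translate([362, 370, 182]) cube([404, 57, 32]);
translate([362, 370, 506]) cube([404, 57, 32]);
translate([362, 370, 830]) cube([404, 57, 32]);
translate([362, 370, 1154]) cube([404, 57, 32]);
translate([362, 370, 1478]) cube([404, 57, 32]);
translate([362, 370, 1802]) cube([404, 57, 32]);


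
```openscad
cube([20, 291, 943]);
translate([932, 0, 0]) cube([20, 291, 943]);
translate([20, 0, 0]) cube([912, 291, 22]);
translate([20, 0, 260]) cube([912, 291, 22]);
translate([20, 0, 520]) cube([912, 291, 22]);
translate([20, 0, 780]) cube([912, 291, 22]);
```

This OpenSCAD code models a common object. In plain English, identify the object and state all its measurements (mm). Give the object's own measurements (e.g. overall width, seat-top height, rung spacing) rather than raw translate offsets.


An open bookshelf. Two side panels, each 20 mm thick, 291 mm deep and 943 mm tall, stand 952 mm apart (outside-to-outside). Between them sit 4 shelves, each 22 mm thick and 291 mm deep, spanning the full gap between the sides. The bottom shelf rests on the floor (its underside at z = 0) and the clear gap between one shelf's top and the next shelf's underside is 238 mm.


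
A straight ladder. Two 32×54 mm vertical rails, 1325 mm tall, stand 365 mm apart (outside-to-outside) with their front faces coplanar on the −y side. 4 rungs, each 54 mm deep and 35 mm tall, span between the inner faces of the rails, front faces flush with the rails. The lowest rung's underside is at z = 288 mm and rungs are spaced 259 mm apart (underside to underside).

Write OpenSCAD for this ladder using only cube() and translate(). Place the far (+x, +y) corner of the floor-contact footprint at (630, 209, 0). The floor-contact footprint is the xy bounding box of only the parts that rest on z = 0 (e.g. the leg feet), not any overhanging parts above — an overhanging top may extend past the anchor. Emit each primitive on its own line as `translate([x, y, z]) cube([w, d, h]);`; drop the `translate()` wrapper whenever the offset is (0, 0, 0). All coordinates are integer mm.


translate([265, 155, 0]) cube([32, 54, 1325]);
translate([598, 155, 0]) cube([32, 54, 1325]);
translate([297, 155, 288]) cube([301, 54, 35]);
translate([297, 155, 547]) cube([301, 54, 35]);
translate([297, 155, 806]) cube([301, 54, 35]);
translate([297, 155, 1065]) cube([301, 54, 35]);


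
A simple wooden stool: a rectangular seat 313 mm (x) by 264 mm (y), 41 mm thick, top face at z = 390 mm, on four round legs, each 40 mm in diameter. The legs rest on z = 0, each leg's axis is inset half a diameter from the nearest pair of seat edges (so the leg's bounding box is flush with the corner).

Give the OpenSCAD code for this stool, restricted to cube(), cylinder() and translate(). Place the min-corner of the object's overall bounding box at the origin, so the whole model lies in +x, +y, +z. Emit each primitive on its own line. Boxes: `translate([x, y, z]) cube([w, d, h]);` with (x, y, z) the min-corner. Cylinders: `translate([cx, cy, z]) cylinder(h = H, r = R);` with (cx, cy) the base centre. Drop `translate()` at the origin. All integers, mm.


// leg_h = 390 - 41 = 349
translate([0, 0, 349]) cube([313, 264, 41]);
translate([20, 20, 0]) cylinder(h = 349, r = 20);
translate([293, 20, 0]) cylinder(h = 349, r = 20);
translate([20, 244, 0]) cylinder(h = 349, r = 20);
translate([293, 244, 0]) cylinder(h = 349, r = 20);


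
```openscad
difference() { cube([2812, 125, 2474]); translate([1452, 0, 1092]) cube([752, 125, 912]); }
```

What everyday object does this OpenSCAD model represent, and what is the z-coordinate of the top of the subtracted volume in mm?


A wall with a window opening. The window head height is 2004 mm.

A wall with a rectangular opening subtracted — a window. Sill at z = 1092, opening 912 mm tall, so the head is at 1092 + 912 = 2004 mm.


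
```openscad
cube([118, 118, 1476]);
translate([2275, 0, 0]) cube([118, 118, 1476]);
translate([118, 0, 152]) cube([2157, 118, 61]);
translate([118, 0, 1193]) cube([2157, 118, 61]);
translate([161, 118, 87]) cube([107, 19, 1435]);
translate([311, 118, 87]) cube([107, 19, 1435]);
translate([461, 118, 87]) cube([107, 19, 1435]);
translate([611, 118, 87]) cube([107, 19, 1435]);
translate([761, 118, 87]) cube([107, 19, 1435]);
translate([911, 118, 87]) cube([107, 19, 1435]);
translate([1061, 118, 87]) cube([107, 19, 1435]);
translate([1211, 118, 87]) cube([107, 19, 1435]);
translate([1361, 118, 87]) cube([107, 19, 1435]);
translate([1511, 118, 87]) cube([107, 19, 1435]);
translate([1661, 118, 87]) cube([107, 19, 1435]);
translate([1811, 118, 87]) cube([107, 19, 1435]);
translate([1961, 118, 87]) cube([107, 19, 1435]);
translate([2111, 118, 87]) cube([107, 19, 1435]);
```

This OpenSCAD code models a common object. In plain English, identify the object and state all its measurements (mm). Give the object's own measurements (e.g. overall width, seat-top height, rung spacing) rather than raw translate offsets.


A fence section. Two 118×118 mm posts, 1476 mm tall, stand on the floor with a clear span of 2157 mm between their inner faces. Two horizontal rails of 118×61 mm section span the gap between the posts with their undersides at z = 152 mm and z = 1193 mm, flush with the posts' −y face. 14 pickets, each 107 mm wide, 19 mm thick and 1435 mm tall, are fixed to the +y face of the rails with their bottoms at z = 87 mm, spaced across the span with a 43 mm gap after the −x post and between neighbouring pickets, with 57 mm left before the +x post.


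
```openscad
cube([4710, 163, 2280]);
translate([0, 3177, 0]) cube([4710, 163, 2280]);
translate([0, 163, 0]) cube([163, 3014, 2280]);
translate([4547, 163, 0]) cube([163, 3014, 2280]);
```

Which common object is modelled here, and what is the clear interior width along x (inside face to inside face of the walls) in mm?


A house (or room) frame. The interior width is 4384 mm.

Four 2280 mm walls enclosing a rectangle with no floor or roof — a room or house frame. Outside width is 4710 mm and wall thickness is 163 mm, so the interior width is 4710 − 2 × 163 = 4384 mm.


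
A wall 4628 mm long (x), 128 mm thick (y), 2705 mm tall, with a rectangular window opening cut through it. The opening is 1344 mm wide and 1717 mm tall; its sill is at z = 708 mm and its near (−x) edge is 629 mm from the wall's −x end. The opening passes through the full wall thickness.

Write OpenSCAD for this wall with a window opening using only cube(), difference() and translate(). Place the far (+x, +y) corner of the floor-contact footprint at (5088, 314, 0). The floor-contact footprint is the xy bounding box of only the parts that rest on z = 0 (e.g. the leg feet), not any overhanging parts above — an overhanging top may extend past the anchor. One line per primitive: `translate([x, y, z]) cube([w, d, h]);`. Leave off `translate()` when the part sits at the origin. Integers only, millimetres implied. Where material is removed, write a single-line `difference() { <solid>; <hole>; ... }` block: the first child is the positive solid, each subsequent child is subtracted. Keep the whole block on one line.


difference() { translate([460, 186, 0]) cube([4628, 128, 2705]); translate([1089, 186, 708]) cube([1344, 128, 1717]); }


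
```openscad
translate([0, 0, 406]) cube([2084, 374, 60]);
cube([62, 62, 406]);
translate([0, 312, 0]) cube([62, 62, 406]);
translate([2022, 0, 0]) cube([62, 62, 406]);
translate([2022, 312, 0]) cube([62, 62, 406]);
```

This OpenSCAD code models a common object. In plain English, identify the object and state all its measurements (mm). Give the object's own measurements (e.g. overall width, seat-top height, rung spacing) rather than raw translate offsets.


A bench: a 2084×374 mm seat slab, 60 mm thick, top at z = 466 mm, on four 62×62 mm square legs flush with the seat corners and standing on z = 0.


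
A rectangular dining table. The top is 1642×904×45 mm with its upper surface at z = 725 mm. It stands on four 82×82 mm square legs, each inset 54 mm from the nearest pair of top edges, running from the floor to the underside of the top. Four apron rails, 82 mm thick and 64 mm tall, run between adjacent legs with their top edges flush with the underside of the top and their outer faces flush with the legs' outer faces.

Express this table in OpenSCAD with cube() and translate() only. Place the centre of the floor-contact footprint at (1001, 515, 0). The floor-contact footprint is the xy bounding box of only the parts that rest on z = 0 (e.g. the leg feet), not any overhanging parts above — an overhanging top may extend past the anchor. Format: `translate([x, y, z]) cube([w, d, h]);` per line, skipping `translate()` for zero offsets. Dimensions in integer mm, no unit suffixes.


// leg_h = 725 - 45 = 680
// apron z = 680 - 64 = 616
translate([180, 63, 680]) cube([1642, 904, 45]);
translate([234, 117, 0]) cube([82, 82, 680]);
translate([1686, 117, 0]) cube([82, 82, 680]);
translate([234, 831, 0]) cube([82, 82, 680]);
translate([1686, 831, 0]) cube([82, 82, 680]);
translate([316, 117, 616]) cube([1370, 82, 64]);
translate([316, 831, 616]) cube([1370, 82, 64]);
translate([234, 199, 616]) cube([82, 632, 64]);
translate([1686, 199, 616]) cube([82, 632, 64]);


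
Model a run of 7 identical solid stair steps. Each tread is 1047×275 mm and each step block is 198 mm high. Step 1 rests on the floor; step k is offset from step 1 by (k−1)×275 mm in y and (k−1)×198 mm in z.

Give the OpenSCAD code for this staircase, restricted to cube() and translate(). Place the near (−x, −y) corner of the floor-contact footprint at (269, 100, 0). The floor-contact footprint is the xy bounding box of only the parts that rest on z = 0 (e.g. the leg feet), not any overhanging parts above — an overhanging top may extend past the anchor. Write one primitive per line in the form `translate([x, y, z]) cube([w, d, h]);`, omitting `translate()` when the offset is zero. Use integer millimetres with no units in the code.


translate([269, 100, 0]) cube([1047, 275, 198]);
translate([269, 375, 198]) cube([1047, 275, 198]);
translate([269, 650, 396]) cube([1047, 275, 198]);
translate([269, 925, 594]) cube([1047, 275, 198]);
translate([269, 1200, 792]) cube([1047, 275, 198]);
translate([269, 1475, 990]) cube([1047, 275, 198]);
translate([269, 1750, 1188]) cube([1047, 275, 198]);


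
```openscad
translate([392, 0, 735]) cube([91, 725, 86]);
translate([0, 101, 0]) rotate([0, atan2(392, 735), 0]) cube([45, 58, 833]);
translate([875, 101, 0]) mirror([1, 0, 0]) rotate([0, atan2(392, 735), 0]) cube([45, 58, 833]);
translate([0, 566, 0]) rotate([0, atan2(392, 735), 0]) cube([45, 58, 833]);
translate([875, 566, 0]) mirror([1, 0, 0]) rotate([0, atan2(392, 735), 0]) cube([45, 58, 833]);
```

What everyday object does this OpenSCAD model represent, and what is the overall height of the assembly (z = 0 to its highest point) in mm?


A sawhorse. The overall height is 821 mm.

A beam across two mirrored pairs of raked legs — a sawhorse. The beam's underside is at z = 735 (matching the legs' vertical rise in atan2(392, 735)) and the beam is 86 mm tall, so its top is at 735 + 86 = 821 mm. The raked legs top out at the beam's underside, so that is the highest point.


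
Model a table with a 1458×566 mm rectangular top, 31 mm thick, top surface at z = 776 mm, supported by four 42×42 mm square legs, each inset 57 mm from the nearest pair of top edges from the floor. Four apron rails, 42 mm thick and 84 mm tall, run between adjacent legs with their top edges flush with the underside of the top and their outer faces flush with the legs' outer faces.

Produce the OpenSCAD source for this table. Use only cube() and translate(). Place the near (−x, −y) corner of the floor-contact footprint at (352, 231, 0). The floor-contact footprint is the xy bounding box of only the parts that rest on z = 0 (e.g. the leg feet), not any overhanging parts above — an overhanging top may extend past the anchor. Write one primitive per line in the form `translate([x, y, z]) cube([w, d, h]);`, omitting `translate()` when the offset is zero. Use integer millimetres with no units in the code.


translate([295, 174, 745]) cube([1458, 566, 31]);
translate([352, 231, 0]) cube([42, 42, 745]);
translate([1654, 231, 0]) cube([42, 42, 745]);
translate([352, 641, 0]) cube([42, 42, 745]);
translate([1654, 641, 0]) cube([42, 42, 745]);
translate([394, 231, 661]) cube([1260, 42, 84]);
translate([394, 641, 661]) cube([1260, 42, 84]);
translate([352, 273, 661]) cube([42, 368, 84]);
translate([1654, 273, 661]) cube([42, 368, 84]);


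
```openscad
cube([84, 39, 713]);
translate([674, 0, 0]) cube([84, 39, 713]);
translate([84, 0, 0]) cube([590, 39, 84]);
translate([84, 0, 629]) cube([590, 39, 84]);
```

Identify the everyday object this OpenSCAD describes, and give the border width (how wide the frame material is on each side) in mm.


A picture frame. The border width is 84 mm.

Four thin pieces enclosing a rectangular opening — a picture frame. The two full-height stiles are 713 mm tall; the top rail sits at z = 629 and is 84 mm tall, so the border above the opening is 713 − 629 = 84 mm, matching the stile x-width.


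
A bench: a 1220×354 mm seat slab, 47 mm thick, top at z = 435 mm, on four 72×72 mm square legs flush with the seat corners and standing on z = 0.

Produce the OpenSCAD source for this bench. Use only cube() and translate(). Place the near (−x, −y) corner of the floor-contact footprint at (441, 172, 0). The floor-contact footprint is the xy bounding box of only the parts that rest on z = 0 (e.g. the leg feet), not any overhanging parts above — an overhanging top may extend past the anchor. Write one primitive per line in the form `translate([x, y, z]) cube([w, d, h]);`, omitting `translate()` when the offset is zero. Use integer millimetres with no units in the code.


translate([441, 172, 388]) cube([1220, 354, 47]);
translate([441, 172, 0]) cube([72, 72, 388]);
translate([441, 454, 0]) cube([72, 72, 388]);
translate([1589, 172, 0]) cube([72, 72, 388]);
translate([1589, 454, 0]) cube([72, 72, 388]);


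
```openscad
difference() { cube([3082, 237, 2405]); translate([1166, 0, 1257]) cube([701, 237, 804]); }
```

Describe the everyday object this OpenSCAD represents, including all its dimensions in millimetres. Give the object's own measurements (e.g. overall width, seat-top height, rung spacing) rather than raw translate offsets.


A wall 3082 mm long (x), 237 mm thick (y), 2405 mm tall, with a rectangular window opening cut through it. The opening is 701 mm wide and 804 mm tall; its sill is at z = 1257 mm and its near (−x) edge is 1166 mm from the wall's −x end. The opening passes through the full wall thickness.


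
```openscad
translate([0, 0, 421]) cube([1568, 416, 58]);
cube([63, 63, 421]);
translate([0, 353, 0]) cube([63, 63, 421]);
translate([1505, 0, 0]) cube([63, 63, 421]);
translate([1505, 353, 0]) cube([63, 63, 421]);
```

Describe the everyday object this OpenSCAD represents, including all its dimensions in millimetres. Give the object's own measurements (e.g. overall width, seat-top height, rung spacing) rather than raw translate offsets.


A long wooden bench with a 1568 mm (x) × 416 mm (y) seat, 58 mm thick, its top surface 479 mm above the floor. Four 63 mm square legs at the seat corners, flush with the edges, run from z = 0 to the seat underside.


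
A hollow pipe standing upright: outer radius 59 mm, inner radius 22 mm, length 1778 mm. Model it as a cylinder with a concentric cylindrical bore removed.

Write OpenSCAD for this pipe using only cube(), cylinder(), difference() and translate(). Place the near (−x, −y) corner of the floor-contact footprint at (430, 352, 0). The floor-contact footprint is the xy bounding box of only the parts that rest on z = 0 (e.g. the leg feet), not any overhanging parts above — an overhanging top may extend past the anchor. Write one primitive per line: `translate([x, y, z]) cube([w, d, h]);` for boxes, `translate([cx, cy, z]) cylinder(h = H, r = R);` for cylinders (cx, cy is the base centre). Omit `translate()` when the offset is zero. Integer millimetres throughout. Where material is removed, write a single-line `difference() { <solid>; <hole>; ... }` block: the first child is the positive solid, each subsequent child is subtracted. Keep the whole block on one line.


difference() { translate([489, 411, 0]) cylinder(h = 1778, r = 59); translate([489, 411, 0]) cylinder(h = 1778, r = 22); }


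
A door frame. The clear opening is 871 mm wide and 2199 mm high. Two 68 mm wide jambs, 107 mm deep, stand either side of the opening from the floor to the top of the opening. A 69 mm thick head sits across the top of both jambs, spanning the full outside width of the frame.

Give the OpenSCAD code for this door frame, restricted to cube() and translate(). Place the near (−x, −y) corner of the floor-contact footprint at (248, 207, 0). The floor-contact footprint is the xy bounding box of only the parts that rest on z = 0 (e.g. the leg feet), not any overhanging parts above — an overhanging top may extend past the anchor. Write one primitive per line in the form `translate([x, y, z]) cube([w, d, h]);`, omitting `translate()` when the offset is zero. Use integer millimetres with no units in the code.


translate([248, 207, 0]) cube([68, 107, 2199]);
translate([1187, 207, 0]) cube([68, 107, 2199]);
translate([248, 207, 2199]) cube([1007, 107, 69]);


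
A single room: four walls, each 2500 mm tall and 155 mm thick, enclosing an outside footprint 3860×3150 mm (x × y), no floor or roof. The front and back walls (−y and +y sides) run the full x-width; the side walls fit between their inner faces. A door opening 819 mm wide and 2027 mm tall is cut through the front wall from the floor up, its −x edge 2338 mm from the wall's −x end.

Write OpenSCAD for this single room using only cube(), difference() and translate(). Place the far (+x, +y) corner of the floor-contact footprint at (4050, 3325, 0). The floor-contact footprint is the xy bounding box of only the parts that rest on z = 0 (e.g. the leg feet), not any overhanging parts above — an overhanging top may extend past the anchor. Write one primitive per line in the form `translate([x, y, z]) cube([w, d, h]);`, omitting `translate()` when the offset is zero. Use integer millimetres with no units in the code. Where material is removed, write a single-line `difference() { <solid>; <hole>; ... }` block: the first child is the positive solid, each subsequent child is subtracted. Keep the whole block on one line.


difference() { translate([190, 175, 0]) cube([3860, 155, 2500]); translate([2528, 175, 0]) cube([819, 155, 2027]); }
translate([190, 3170, 0]) cube([3860, 155, 2500]);
translate([190, 330, 0]) cube([155, 2840, 2500]);
translate([3895, 330, 0]) cube([155, 2840, 2500]);


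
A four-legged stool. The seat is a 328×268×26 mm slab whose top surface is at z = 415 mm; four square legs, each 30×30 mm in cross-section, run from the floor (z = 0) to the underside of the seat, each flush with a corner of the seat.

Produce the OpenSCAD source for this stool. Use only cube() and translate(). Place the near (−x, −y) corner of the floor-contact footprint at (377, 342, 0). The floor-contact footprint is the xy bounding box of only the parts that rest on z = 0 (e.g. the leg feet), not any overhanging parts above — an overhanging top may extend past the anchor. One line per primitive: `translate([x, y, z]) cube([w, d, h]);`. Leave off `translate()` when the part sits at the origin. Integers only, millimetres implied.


// leg_h = 415 - 26 = 389
translate([377, 342, 389]) cube([328, 268, 26]);
translate([377, 342, 0]) cube([30, 30, 389]);
translate([675, 342, 0]) cube([30, 30, 389]);
translate([377, 580, 0]) cube([30, 30, 389]);
translate([675, 580, 0]) cube([30, 30, 389]);


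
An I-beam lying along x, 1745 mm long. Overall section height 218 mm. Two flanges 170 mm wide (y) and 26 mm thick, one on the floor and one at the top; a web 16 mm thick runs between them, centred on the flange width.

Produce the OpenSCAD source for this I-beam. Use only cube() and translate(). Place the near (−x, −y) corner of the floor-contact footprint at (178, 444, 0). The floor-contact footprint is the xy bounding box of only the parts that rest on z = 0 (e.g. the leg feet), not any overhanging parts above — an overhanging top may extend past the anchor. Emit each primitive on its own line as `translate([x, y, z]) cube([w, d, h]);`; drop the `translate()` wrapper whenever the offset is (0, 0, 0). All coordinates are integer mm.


translate([178, 444, 0]) cube([1745, 170, 26]);
translate([178, 521, 26]) cube([1745, 16, 166]);
translate([178, 444, 192]) cube([1745, 170, 26]);


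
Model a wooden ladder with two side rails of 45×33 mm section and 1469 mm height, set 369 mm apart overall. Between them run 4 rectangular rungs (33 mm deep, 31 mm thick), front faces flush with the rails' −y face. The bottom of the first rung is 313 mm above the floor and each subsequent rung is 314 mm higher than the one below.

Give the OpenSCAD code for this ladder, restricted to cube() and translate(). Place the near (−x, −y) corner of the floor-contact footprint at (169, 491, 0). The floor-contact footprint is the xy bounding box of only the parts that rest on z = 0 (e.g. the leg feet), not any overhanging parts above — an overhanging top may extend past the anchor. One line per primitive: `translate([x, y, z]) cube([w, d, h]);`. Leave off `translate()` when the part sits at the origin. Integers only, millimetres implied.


// rung span = 369 - 2*45 = 279
// rung[k] z = 313 + k*314
translate([169, 491, 0]) cube([45, 33, 1469]);
translate([493, 491, 0]) cube([45, 33, 1469]);
translate([214, 491, 313]) cube([279, 33, 31]);
translate([214, 491, 627]) cube([279, 33, 31]);
translate([214, 491, 941]) cube([279, 33, 31]);
translate([214, 491, 1255]) cube([279, 33, 31]);


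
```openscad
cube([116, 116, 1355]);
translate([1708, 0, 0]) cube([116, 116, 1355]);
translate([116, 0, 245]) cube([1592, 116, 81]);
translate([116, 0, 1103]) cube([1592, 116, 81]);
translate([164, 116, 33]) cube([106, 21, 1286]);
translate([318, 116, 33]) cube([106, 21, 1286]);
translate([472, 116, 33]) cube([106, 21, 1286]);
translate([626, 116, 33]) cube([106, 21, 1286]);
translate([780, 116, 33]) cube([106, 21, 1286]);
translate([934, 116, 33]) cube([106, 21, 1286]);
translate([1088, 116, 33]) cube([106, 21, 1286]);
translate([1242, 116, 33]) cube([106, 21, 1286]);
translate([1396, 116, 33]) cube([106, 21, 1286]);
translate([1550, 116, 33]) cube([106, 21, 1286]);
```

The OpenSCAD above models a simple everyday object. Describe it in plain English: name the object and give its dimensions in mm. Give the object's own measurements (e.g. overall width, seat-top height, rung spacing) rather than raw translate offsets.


A fence section. Two 116×116 mm posts, 1355 mm tall, stand on the floor with a clear span of 1592 mm between their inner faces. Two horizontal rails of 116×81 mm section span the gap between the posts with their undersides at z = 245 mm and z = 1103 mm, flush with the posts' −y face. 10 pickets, each 106 mm wide, 21 mm thick and 1286 mm tall, are fixed to the +y face of the rails with their bottoms at z = 33 mm, spaced across the span with a 48 mm gap after the −x post and between neighbouring pickets, with 52 mm left before the +x post.


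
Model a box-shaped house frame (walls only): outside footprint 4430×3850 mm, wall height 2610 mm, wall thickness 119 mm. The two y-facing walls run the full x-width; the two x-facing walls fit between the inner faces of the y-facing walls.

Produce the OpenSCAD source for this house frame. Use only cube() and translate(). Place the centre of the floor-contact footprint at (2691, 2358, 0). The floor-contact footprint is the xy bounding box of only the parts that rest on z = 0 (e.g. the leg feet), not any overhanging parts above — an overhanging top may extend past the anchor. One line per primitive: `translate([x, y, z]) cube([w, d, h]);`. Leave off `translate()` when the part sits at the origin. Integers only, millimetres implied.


translate([476, 433, 0]) cube([4430, 119, 2610]);
translate([476, 4164, 0]) cube([4430, 119, 2610]);
translate([476, 552, 0]) cube([119, 3612, 2610]);
translate([4787, 552, 0]) cube([119, 3612, 2610]);


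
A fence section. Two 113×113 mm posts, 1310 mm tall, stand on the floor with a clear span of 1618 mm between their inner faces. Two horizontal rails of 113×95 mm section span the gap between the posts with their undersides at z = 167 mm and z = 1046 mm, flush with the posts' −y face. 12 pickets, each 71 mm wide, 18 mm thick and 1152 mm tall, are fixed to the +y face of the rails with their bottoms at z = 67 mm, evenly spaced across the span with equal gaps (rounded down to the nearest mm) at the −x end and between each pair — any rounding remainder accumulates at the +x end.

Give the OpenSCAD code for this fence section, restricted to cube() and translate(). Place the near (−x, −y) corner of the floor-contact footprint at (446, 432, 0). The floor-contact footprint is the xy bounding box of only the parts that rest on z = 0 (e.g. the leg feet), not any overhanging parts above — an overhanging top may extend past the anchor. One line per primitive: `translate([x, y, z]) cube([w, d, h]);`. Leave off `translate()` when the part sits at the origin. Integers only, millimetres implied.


translate([446, 432, 0]) cube([113, 113, 1310]);
translate([2177, 432, 0]) cube([113, 113, 1310]);
translate([559, 432, 167]) cube([1618, 113, 95]);
translate([559, 432, 1046]) cube([1618, 113, 95]);
translate([617, 545, 67]) cube([71, 18, 1152]);
translate([746, 545, 67]) cube([71, 18, 1152]);
translate([875, 545, 67]) cube([71, 18, 1152]);
translate([1004, 545, 67]) cube([71, 18, 1152]);
translate([1133, 545, 67]) cube([71, 18, 1152]);
translate([1262, 545, 67]) cube([71, 18, 1152]);
translate([1391, 545, 67]) cube([71, 18, 1152]);
translate([1520, 545, 67]) cube([71, 18, 1152]);
translate([1649, 545, 67]) cube([71, 18, 1152]);
translate([1778, 545, 67]) cube([71, 18, 1152]);
translate([1907, 545, 67]) cube([71, 18, 1152]);
translate([2036, 545, 67]) cube([71, 18, 1152]);


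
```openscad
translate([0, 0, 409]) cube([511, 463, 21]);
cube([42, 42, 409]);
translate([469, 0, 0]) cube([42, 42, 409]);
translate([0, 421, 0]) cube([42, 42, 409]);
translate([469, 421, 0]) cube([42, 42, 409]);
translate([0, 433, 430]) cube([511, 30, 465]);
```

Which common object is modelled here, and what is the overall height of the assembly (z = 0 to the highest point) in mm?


A chair. The overall height is 895 mm.

A slab on four corner posts with a tall panel at the back — a chair. The seat slab sits at z = 409 with thickness 21, and the 465 mm backrest starts at the seat top, so the overall height is 409 + 21 + 465 = 895 mm.


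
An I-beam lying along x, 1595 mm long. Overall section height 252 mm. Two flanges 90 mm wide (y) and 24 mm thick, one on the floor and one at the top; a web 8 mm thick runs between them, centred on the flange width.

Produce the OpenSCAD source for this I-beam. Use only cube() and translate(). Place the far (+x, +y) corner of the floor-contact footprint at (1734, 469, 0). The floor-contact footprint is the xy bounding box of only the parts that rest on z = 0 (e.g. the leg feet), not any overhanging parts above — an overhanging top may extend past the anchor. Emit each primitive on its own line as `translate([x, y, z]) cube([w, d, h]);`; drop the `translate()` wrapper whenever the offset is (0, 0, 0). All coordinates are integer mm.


translate([139, 379, 0]) cube([1595, 90, 24]);
translate([139, 420, 24]) cube([1595, 8, 204]);
translate([139, 379, 228]) cube([1595, 90, 24]);


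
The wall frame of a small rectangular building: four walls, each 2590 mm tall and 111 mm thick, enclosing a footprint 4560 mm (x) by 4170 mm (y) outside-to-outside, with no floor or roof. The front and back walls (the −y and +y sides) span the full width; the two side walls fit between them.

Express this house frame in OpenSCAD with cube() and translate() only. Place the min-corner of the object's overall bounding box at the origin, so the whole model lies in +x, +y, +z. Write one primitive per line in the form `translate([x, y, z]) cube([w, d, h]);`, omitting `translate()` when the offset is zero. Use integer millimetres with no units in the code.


cube([4560, 111, 2590]);
translate([0, 4059, 0]) cube([4560, 111, 2590]);
translate([0, 111, 0]) cube([111, 3948, 2590]);
translate([4449, 111, 0]) cube([111, 3948, 2590]);


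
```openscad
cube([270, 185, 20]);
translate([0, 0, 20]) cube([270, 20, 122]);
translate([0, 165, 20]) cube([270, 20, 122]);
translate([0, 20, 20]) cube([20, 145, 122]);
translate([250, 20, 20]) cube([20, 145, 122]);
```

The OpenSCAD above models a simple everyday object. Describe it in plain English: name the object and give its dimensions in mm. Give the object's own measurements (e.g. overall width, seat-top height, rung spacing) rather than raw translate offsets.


An open-topped rectangular box: outside dimensions 270×185×142 mm, with a uniform wall and base thickness of 20 mm. The base is a full 270×185 slab on the floor; four walls sit on top of the base. The front and back walls (the −y and +y sides) span the full width; the two side walls fit between them.


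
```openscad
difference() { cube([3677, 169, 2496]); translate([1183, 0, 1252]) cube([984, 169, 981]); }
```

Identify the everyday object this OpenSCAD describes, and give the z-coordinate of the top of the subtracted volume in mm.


A wall with a window opening. The window head height is 2233 mm.

A wall with a rectangular opening subtracted — a window. Sill at z = 1252, opening 981 mm tall, so the head is at 1252 + 981 = 2233 mm.


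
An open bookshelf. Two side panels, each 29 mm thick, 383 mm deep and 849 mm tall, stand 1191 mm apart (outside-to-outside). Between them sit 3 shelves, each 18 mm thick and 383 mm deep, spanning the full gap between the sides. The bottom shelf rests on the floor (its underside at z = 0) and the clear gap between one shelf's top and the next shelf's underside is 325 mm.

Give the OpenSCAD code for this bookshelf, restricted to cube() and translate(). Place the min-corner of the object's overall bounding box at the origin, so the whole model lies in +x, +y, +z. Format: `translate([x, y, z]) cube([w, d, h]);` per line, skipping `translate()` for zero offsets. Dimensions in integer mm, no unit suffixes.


cube([29, 383, 849]);
translate([1162, 0, 0]) cube([29, 383, 849]);
translate([29, 0, 0]) cube([1133, 383, 18]);
translate([29, 0, 343]) cube([1133, 383, 18]);
translate([29, 0, 686]) cube([1133, 383, 18]);


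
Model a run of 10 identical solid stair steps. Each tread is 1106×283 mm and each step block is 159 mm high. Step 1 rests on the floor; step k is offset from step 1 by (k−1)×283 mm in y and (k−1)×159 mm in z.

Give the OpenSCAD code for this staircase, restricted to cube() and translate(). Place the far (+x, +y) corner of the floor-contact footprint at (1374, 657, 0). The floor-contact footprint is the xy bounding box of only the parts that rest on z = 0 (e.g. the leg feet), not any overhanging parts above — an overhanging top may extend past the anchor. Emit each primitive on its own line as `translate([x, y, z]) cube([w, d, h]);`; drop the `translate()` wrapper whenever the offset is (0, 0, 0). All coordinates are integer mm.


translate([268, 374, 0]) cube([1106, 283, 159]);
translate([268, 657, 159]) cube([1106, 283, 159]);
translate([268, 940, 318]) cube([1106, 283, 159]);
translate([268, 1223, 477]) cube([1106, 283, 159]);
translate([268, 1506, 636]) cube([1106, 283, 159]);
translate([268, 1789, 795]) cube([1106, 283, 159]);
translate([268, 2072, 954]) cube([1106, 283, 159]);
translate([268, 2355, 1113]) cube([1106, 283, 159]);
translate([268, 2638, 1272]) cube([1106, 283, 159]);
translate([268, 2921, 1431]) cube([1106, 283, 159]);
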